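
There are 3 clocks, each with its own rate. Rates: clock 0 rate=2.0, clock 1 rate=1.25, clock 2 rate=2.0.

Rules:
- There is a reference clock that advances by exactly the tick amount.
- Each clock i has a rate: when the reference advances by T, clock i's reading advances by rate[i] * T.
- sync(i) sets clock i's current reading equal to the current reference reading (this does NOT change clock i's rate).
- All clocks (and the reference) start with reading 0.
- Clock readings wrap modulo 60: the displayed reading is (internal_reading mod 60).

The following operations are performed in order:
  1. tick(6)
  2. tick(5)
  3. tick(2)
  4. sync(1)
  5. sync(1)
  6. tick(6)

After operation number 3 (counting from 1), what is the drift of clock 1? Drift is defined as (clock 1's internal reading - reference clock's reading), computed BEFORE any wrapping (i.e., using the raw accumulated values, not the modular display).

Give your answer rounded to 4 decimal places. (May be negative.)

After op 1 tick(6): ref=6.0000 raw=[12.0000 7.5000 12.0000]
After op 2 tick(5): ref=11.0000 raw=[22.0000 13.7500 22.0000]
After op 3 tick(2): ref=13.0000 raw=[26.0000 16.2500 26.0000]
Drift of clock 1 after op 3: 16.2500 - 13.0000 = 3.2500

Answer: 3.2500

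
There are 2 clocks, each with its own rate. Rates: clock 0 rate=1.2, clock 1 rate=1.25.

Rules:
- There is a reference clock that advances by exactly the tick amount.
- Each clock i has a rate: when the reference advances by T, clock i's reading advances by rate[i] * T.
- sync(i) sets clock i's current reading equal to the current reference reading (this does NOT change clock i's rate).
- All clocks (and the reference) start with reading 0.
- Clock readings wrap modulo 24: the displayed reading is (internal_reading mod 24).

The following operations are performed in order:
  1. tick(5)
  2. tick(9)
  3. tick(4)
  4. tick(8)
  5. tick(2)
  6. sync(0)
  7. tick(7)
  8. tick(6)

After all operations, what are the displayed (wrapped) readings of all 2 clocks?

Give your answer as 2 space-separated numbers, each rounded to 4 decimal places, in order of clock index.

Answer: 19.6000 3.2500

Derivation:
After op 1 tick(5): ref=5.0000 raw=[6.0000 6.2500]
After op 2 tick(9): ref=14.0000 raw=[16.8000 17.5000]
After op 3 tick(4): ref=18.0000 raw=[21.6000 22.5000]
After op 4 tick(8): ref=26.0000 raw=[31.2000 32.5000]
After op 5 tick(2): ref=28.0000 raw=[33.6000 35.0000]
After op 6 sync(0): ref=28.0000 raw=[28.0000 35.0000]
After op 7 tick(7): ref=35.0000 raw=[36.4000 43.7500]
After op 8 tick(6): ref=41.0000 raw=[43.6000 51.2500]
Wrap final raw readings (mod 24): 43.6000 mod 24 = 19.6000; 51.2500 mod 24 = 3.2500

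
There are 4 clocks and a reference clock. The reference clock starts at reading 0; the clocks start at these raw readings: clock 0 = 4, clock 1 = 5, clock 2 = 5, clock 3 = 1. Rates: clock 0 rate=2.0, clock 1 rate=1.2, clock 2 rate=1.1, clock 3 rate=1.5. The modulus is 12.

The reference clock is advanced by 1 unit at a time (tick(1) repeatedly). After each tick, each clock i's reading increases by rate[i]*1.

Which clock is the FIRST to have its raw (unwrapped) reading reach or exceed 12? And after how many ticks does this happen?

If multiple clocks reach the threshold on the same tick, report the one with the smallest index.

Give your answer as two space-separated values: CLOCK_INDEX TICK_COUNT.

clock 0: start=4, rate=2.0, needs 12-4 = 8; ticks = ceil(8/2.0) = ceil(4.0000) = 4; reading at tick 4 = 4 + 2.0*4 = 12.0000
clock 1: start=5, rate=1.2, needs 12-5 = 7; ticks = ceil(7/1.2) = ceil(5.8333) = 6; reading at tick 6 = 5 + 1.2*6 = 12.2000
clock 2: start=5, rate=1.1, needs 12-5 = 7; ticks = ceil(7/1.1) = ceil(6.3636) = 7; reading at tick 7 = 5 + 1.1*7 = 12.7000
clock 3: start=1, rate=1.5, needs 12-1 = 11; ticks = ceil(11/1.5) = ceil(7.3333) = 8; reading at tick 8 = 1 + 1.5*8 = 13.0000
Minimum tick count = 4; winners = [0]; smallest index = 0

Answer: 0 4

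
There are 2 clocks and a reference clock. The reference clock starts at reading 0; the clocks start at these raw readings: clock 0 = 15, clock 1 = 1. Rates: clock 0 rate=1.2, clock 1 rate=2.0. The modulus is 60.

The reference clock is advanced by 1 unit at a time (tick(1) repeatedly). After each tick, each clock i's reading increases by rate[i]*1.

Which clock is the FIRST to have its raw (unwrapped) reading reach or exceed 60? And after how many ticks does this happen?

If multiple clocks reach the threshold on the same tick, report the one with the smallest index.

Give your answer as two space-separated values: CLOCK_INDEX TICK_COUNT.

clock 0: start=15, rate=1.2, needs 60-15 = 45; ticks = ceil(45/1.2) = ceil(37.5000) = 38; reading at tick 38 = 15 + 1.2*38 = 60.6000
clock 1: start=1, rate=2.0, needs 60-1 = 59; ticks = ceil(59/2.0) = ceil(29.5000) = 30; reading at tick 30 = 1 + 2.0*30 = 61.0000
Minimum tick count = 30; winners = [1]; smallest index = 1

Answer: 1 30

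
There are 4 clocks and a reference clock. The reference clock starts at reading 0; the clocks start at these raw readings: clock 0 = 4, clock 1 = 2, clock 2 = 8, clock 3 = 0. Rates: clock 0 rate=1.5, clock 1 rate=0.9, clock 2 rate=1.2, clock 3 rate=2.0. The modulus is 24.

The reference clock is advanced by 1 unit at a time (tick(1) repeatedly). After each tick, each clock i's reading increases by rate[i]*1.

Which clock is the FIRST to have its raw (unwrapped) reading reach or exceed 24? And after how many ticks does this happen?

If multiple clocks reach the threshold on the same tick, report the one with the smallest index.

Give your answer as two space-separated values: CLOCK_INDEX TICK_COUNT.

Answer: 3 12

Derivation:
clock 0: start=4, rate=1.5, needs 24-4 = 20; ticks = ceil(20/1.5) = ceil(13.3333) = 14; reading at tick 14 = 4 + 1.5*14 = 25.0000
clock 1: start=2, rate=0.9, needs 24-2 = 22; ticks = ceil(22/0.9) = ceil(24.4444) = 25; reading at tick 25 = 2 + 0.9*25 = 24.5000
clock 2: start=8, rate=1.2, needs 24-8 = 16; ticks = ceil(16/1.2) = ceil(13.3333) = 14; reading at tick 14 = 8 + 1.2*14 = 24.8000
clock 3: start=0, rate=2.0, needs 24-0 = 24; ticks = ceil(24/2.0) = ceil(12.0000) = 12; reading at tick 12 = 0 + 2.0*12 = 24.0000
Minimum tick count = 12; winners = [3]; smallest index = 3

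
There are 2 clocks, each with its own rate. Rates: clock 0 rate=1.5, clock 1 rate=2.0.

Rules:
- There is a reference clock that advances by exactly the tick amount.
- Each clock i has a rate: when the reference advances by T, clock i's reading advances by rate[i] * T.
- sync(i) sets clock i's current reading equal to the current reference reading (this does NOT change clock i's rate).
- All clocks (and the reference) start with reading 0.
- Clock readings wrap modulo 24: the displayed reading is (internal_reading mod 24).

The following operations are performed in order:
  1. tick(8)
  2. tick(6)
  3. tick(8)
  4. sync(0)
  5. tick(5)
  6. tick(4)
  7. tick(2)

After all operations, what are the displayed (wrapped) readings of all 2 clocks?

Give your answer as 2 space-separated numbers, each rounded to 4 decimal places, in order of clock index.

After op 1 tick(8): ref=8.0000 raw=[12.0000 16.0000]
After op 2 tick(6): ref=14.0000 raw=[21.0000 28.0000]
After op 3 tick(8): ref=22.0000 raw=[33.0000 44.0000]
After op 4 sync(0): ref=22.0000 raw=[22.0000 44.0000]
After op 5 tick(5): ref=27.0000 raw=[29.5000 54.0000]
After op 6 tick(4): ref=31.0000 raw=[35.5000 62.0000]
After op 7 tick(2): ref=33.0000 raw=[38.5000 66.0000]
Wrap final raw readings (mod 24): 38.5000 mod 24 = 14.5000; 66.0000 mod 24 = 18.0000

Answer: 14.5000 18.0000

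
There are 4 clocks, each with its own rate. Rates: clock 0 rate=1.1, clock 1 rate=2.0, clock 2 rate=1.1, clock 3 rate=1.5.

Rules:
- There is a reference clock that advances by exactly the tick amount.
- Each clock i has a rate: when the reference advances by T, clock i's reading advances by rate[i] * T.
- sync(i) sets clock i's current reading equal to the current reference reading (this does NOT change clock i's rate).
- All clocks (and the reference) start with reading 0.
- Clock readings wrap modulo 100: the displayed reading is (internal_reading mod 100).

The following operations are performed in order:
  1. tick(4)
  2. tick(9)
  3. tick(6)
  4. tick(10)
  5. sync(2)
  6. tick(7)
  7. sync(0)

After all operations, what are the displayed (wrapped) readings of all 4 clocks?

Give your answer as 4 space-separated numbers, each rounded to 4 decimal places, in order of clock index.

Answer: 36.0000 72.0000 36.7000 54.0000

Derivation:
After op 1 tick(4): ref=4.0000 raw=[4.4000 8.0000 4.4000 6.0000]
After op 2 tick(9): ref=13.0000 raw=[14.3000 26.0000 14.3000 19.5000]
After op 3 tick(6): ref=19.0000 raw=[20.9000 38.0000 20.9000 28.5000]
After op 4 tick(10): ref=29.0000 raw=[31.9000 58.0000 31.9000 43.5000]
After op 5 sync(2): ref=29.0000 raw=[31.9000 58.0000 29.0000 43.5000]
After op 6 tick(7): ref=36.0000 raw=[39.6000 72.0000 36.7000 54.0000]
After op 7 sync(0): ref=36.0000 raw=[36.0000 72.0000 36.7000 54.0000]
Wrap final raw readings (mod 100): 36.0000 mod 100 = 36.0000; 72.0000 mod 100 = 72.0000; 36.7000 mod 100 = 36.7000; 54.0000 mod 100 = 54.0000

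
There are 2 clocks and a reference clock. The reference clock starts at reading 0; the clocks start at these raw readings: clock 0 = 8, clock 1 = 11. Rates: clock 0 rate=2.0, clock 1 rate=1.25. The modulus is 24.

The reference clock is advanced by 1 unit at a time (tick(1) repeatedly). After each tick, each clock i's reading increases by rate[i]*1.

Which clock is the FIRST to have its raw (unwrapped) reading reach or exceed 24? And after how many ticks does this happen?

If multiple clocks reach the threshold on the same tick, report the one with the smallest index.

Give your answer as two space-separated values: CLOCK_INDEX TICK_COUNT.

clock 0: start=8, rate=2.0, needs 24-8 = 16; ticks = ceil(16/2.0) = ceil(8.0000) = 8; reading at tick 8 = 8 + 2.0*8 = 24.0000
clock 1: start=11, rate=1.25, needs 24-11 = 13; ticks = ceil(13/1.25) = ceil(10.4000) = 11; reading at tick 11 = 11 + 1.25*11 = 24.7500
Minimum tick count = 8; winners = [0]; smallest index = 0

Answer: 0 8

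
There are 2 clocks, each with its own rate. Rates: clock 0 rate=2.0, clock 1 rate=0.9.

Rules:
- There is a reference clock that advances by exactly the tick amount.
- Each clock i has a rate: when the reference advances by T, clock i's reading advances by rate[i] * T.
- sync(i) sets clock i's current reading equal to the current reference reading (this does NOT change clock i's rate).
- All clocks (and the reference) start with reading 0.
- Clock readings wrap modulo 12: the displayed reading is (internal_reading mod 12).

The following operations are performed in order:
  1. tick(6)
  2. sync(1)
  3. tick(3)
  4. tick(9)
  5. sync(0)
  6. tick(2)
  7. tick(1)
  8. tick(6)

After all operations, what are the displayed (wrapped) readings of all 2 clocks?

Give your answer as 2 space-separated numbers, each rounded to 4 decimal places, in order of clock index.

After op 1 tick(6): ref=6.0000 raw=[12.0000 5.4000]
After op 2 sync(1): ref=6.0000 raw=[12.0000 6.0000]
After op 3 tick(3): ref=9.0000 raw=[18.0000 8.7000]
After op 4 tick(9): ref=18.0000 raw=[36.0000 16.8000]
After op 5 sync(0): ref=18.0000 raw=[18.0000 16.8000]
After op 6 tick(2): ref=20.0000 raw=[22.0000 18.6000]
After op 7 tick(1): ref=21.0000 raw=[24.0000 19.5000]
After op 8 tick(6): ref=27.0000 raw=[36.0000 24.9000]
Wrap final raw readings (mod 12): 36.0000 mod 12 = 0.0000; 24.9000 mod 12 = 0.9000

Answer: 0.0000 0.9000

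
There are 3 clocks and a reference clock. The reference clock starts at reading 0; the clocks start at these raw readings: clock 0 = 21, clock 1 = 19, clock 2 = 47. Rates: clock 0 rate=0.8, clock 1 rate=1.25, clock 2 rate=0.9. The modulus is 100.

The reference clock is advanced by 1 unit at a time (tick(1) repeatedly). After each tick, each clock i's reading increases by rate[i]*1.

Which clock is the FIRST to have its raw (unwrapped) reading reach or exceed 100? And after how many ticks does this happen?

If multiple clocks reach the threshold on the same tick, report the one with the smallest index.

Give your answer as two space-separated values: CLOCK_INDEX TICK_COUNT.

clock 0: start=21, rate=0.8, needs 100-21 = 79; ticks = ceil(79/0.8) = ceil(98.7500) = 99; reading at tick 99 = 21 + 0.8*99 = 100.2000
clock 1: start=19, rate=1.25, needs 100-19 = 81; ticks = ceil(81/1.25) = ceil(64.8000) = 65; reading at tick 65 = 19 + 1.25*65 = 100.2500
clock 2: start=47, rate=0.9, needs 100-47 = 53; ticks = ceil(53/0.9) = ceil(58.8889) = 59; reading at tick 59 = 47 + 0.9*59 = 100.1000
Minimum tick count = 59; winners = [2]; smallest index = 2

Answer: 2 59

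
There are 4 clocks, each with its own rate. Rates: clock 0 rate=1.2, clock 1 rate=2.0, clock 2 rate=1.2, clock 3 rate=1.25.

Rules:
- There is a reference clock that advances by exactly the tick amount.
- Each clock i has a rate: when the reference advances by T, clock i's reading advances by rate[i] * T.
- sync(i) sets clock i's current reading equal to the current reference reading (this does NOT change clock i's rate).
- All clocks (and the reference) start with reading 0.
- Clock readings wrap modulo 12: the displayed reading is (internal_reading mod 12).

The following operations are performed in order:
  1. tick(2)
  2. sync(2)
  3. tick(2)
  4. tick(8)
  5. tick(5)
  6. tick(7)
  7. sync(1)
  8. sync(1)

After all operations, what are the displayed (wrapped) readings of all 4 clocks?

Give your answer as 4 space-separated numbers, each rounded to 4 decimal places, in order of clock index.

Answer: 4.8000 0.0000 4.4000 6.0000

Derivation:
After op 1 tick(2): ref=2.0000 raw=[2.4000 4.0000 2.4000 2.5000]
After op 2 sync(2): ref=2.0000 raw=[2.4000 4.0000 2.0000 2.5000]
After op 3 tick(2): ref=4.0000 raw=[4.8000 8.0000 4.4000 5.0000]
After op 4 tick(8): ref=12.0000 raw=[14.4000 24.0000 14.0000 15.0000]
After op 5 tick(5): ref=17.0000 raw=[20.4000 34.0000 20.0000 21.2500]
After op 6 tick(7): ref=24.0000 raw=[28.8000 48.0000 28.4000 30.0000]
After op 7 sync(1): ref=24.0000 raw=[28.8000 24.0000 28.4000 30.0000]
After op 8 sync(1): ref=24.0000 raw=[28.8000 24.0000 28.4000 30.0000]
Wrap final raw readings (mod 12): 28.8000 mod 12 = 4.8000; 24.0000 mod 12 = 0.0000; 28.4000 mod 12 = 4.4000; 30.0000 mod 12 = 6.0000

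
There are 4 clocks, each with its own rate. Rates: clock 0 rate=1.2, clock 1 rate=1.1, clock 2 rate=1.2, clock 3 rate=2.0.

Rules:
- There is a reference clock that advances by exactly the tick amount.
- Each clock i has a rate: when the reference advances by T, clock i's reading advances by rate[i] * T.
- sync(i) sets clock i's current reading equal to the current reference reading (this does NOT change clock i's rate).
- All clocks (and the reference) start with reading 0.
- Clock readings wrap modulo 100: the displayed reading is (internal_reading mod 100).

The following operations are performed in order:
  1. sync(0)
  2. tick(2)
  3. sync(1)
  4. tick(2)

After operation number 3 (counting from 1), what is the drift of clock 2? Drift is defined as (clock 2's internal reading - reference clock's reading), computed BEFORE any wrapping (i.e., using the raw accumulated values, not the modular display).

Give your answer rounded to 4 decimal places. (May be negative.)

Answer: 0.4000

Derivation:
After op 1 sync(0): ref=0.0000 raw=[0.0000 0.0000 0.0000 0.0000]
After op 2 tick(2): ref=2.0000 raw=[2.4000 2.2000 2.4000 4.0000]
After op 3 sync(1): ref=2.0000 raw=[2.4000 2.0000 2.4000 4.0000]
Drift of clock 2 after op 3: 2.4000 - 2.0000 = 0.4000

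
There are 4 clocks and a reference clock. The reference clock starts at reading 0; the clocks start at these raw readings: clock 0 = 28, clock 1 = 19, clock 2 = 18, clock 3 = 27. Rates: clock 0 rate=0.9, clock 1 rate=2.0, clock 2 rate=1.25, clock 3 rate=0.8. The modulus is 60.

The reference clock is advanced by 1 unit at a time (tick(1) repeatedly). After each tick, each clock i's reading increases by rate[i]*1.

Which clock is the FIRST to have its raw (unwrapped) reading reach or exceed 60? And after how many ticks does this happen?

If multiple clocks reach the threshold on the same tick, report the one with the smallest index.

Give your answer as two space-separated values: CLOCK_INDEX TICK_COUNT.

Answer: 1 21

Derivation:
clock 0: start=28, rate=0.9, needs 60-28 = 32; ticks = ceil(32/0.9) = ceil(35.5556) = 36; reading at tick 36 = 28 + 0.9*36 = 60.4000
clock 1: start=19, rate=2.0, needs 60-19 = 41; ticks = ceil(41/2.0) = ceil(20.5000) = 21; reading at tick 21 = 19 + 2.0*21 = 61.0000
clock 2: start=18, rate=1.25, needs 60-18 = 42; ticks = ceil(42/1.25) = ceil(33.6000) = 34; reading at tick 34 = 18 + 1.25*34 = 60.5000
clock 3: start=27, rate=0.8, needs 60-27 = 33; ticks = ceil(33/0.8) = ceil(41.2500) = 42; reading at tick 42 = 27 + 0.8*42 = 60.6000
Minimum tick count = 21; winners = [1]; smallest index = 1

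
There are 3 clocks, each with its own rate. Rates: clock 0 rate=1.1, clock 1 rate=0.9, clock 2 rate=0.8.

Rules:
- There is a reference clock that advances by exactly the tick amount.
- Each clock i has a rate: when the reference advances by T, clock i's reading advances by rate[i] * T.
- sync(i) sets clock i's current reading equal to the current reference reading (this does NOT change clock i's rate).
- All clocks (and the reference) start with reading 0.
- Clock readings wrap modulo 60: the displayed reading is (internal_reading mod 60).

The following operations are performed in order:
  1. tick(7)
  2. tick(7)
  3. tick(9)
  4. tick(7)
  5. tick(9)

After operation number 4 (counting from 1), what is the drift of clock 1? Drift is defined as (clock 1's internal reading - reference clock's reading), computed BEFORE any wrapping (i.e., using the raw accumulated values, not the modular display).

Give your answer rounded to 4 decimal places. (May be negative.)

Answer: -3.0000

Derivation:
After op 1 tick(7): ref=7.0000 raw=[7.7000 6.3000 5.6000]
After op 2 tick(7): ref=14.0000 raw=[15.4000 12.6000 11.2000]
After op 3 tick(9): ref=23.0000 raw=[25.3000 20.7000 18.4000]
After op 4 tick(7): ref=30.0000 raw=[33.0000 27.0000 24.0000]
Drift of clock 1 after op 4: 27.0000 - 30.0000 = -3.0000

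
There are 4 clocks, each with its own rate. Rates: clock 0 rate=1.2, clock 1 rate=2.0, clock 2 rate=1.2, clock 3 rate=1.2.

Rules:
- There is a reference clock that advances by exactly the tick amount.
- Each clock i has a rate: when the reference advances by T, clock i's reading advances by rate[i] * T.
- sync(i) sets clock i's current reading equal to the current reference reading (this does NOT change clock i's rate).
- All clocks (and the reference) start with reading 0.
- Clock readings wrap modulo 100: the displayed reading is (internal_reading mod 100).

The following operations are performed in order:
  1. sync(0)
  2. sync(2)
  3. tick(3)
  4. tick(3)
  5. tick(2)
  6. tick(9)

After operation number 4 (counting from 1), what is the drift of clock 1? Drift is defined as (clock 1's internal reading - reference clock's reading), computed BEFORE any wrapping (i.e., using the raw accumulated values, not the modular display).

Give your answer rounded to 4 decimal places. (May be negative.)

Answer: 6.0000

Derivation:
After op 1 sync(0): ref=0.0000 raw=[0.0000 0.0000 0.0000 0.0000]
After op 2 sync(2): ref=0.0000 raw=[0.0000 0.0000 0.0000 0.0000]
After op 3 tick(3): ref=3.0000 raw=[3.6000 6.0000 3.6000 3.6000]
After op 4 tick(3): ref=6.0000 raw=[7.2000 12.0000 7.2000 7.2000]
Drift of clock 1 after op 4: 12.0000 - 6.0000 = 6.0000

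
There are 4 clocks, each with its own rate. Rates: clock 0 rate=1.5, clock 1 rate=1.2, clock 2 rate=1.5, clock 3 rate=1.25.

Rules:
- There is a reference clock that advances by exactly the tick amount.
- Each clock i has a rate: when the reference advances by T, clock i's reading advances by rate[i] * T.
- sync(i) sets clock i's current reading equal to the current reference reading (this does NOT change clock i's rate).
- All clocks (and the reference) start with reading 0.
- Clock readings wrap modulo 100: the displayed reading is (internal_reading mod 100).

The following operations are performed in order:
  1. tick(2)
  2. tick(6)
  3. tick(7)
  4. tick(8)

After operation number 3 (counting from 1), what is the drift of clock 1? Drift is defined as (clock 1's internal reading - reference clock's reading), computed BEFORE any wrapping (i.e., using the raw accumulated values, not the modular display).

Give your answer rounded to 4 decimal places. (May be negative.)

After op 1 tick(2): ref=2.0000 raw=[3.0000 2.4000 3.0000 2.5000]
After op 2 tick(6): ref=8.0000 raw=[12.0000 9.6000 12.0000 10.0000]
After op 3 tick(7): ref=15.0000 raw=[22.5000 18.0000 22.5000 18.7500]
Drift of clock 1 after op 3: 18.0000 - 15.0000 = 3.0000

Answer: 3.0000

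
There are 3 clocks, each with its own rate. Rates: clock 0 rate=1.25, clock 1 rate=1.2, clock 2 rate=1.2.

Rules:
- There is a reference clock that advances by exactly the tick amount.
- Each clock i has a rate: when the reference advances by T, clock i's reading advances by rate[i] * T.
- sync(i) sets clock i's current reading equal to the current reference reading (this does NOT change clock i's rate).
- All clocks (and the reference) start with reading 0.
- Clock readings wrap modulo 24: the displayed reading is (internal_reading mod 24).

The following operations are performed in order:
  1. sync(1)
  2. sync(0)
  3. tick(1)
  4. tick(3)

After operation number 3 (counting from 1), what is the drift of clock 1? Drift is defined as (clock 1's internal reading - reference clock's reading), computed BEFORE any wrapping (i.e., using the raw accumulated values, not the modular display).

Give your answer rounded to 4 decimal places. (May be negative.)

Answer: 0.2000

Derivation:
After op 1 sync(1): ref=0.0000 raw=[0.0000 0.0000 0.0000]
After op 2 sync(0): ref=0.0000 raw=[0.0000 0.0000 0.0000]
After op 3 tick(1): ref=1.0000 raw=[1.2500 1.2000 1.2000]
Drift of clock 1 after op 3: 1.2000 - 1.0000 = 0.2000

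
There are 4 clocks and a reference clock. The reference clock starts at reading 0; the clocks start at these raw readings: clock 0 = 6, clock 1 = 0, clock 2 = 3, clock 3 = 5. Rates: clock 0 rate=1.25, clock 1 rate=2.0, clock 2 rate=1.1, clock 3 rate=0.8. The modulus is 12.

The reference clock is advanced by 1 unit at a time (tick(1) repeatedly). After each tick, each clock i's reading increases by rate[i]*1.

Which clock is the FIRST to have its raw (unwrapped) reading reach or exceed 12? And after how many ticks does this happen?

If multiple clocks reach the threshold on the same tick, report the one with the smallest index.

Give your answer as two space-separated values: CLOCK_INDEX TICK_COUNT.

clock 0: start=6, rate=1.25, needs 12-6 = 6; ticks = ceil(6/1.25) = ceil(4.8000) = 5; reading at tick 5 = 6 + 1.25*5 = 12.2500
clock 1: start=0, rate=2.0, needs 12-0 = 12; ticks = ceil(12/2.0) = ceil(6.0000) = 6; reading at tick 6 = 0 + 2.0*6 = 12.0000
clock 2: start=3, rate=1.1, needs 12-3 = 9; ticks = ceil(9/1.1) = ceil(8.1818) = 9; reading at tick 9 = 3 + 1.1*9 = 12.9000
clock 3: start=5, rate=0.8, needs 12-5 = 7; ticks = ceil(7/0.8) = ceil(8.7500) = 9; reading at tick 9 = 5 + 0.8*9 = 12.2000
Minimum tick count = 5; winners = [0]; smallest index = 0

Answer: 0 5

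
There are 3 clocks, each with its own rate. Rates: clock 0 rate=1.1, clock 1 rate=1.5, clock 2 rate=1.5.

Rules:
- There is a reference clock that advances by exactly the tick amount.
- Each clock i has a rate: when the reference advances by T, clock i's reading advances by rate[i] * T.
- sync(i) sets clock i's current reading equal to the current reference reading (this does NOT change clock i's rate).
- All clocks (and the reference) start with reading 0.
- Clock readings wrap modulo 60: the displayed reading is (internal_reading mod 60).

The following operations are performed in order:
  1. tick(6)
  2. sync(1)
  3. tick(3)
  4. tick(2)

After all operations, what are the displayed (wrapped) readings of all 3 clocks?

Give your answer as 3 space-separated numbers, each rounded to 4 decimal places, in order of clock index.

After op 1 tick(6): ref=6.0000 raw=[6.6000 9.0000 9.0000]
After op 2 sync(1): ref=6.0000 raw=[6.6000 6.0000 9.0000]
After op 3 tick(3): ref=9.0000 raw=[9.9000 10.5000 13.5000]
After op 4 tick(2): ref=11.0000 raw=[12.1000 13.5000 16.5000]
Wrap final raw readings (mod 60): 12.1000 mod 60 = 12.1000; 13.5000 mod 60 = 13.5000; 16.5000 mod 60 = 16.5000

Answer: 12.1000 13.5000 16.5000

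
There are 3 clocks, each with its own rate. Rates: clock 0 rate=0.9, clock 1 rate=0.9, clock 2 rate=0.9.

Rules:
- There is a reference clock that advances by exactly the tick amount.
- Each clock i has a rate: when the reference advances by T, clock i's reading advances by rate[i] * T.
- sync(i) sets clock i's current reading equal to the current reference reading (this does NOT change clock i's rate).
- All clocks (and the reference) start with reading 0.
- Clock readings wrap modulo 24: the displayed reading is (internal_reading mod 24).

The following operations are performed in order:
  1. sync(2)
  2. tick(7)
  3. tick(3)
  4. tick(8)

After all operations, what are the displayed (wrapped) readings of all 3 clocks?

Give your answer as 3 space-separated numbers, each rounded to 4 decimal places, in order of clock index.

Answer: 16.2000 16.2000 16.2000

Derivation:
After op 1 sync(2): ref=0.0000 raw=[0.0000 0.0000 0.0000]
After op 2 tick(7): ref=7.0000 raw=[6.3000 6.3000 6.3000]
After op 3 tick(3): ref=10.0000 raw=[9.0000 9.0000 9.0000]
After op 4 tick(8): ref=18.0000 raw=[16.2000 16.2000 16.2000]
Wrap final raw readings (mod 24): 16.2000 mod 24 = 16.2000; 16.2000 mod 24 = 16.2000; 16.2000 mod 24 = 16.2000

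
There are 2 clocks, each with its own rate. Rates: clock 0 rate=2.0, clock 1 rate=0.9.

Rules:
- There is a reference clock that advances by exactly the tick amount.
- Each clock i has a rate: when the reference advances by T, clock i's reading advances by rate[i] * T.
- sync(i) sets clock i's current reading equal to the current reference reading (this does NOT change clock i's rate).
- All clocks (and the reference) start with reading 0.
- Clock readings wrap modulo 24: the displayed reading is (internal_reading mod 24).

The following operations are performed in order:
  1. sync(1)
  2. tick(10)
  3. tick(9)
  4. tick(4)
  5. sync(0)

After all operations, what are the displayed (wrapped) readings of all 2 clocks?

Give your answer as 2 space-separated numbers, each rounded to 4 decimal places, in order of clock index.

After op 1 sync(1): ref=0.0000 raw=[0.0000 0.0000]
After op 2 tick(10): ref=10.0000 raw=[20.0000 9.0000]
After op 3 tick(9): ref=19.0000 raw=[38.0000 17.1000]
After op 4 tick(4): ref=23.0000 raw=[46.0000 20.7000]
After op 5 sync(0): ref=23.0000 raw=[23.0000 20.7000]
Wrap final raw readings (mod 24): 23.0000 mod 24 = 23.0000; 20.7000 mod 24 = 20.7000

Answer: 23.0000 20.7000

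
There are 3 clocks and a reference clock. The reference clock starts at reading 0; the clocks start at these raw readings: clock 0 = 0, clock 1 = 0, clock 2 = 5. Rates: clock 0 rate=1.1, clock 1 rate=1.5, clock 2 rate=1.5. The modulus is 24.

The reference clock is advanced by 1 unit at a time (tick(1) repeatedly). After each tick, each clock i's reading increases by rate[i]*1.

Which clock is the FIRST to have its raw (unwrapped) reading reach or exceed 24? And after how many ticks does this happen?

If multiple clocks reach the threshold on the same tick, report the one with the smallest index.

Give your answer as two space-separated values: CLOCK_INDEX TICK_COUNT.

Answer: 2 13

Derivation:
clock 0: start=0, rate=1.1, needs 24-0 = 24; ticks = ceil(24/1.1) = ceil(21.8182) = 22; reading at tick 22 = 0 + 1.1*22 = 24.2000
clock 1: start=0, rate=1.5, needs 24-0 = 24; ticks = ceil(24/1.5) = ceil(16.0000) = 16; reading at tick 16 = 0 + 1.5*16 = 24.0000
clock 2: start=5, rate=1.5, needs 24-5 = 19; ticks = ceil(19/1.5) = ceil(12.6667) = 13; reading at tick 13 = 5 + 1.5*13 = 24.5000
Minimum tick count = 13; winners = [2]; smallest index = 2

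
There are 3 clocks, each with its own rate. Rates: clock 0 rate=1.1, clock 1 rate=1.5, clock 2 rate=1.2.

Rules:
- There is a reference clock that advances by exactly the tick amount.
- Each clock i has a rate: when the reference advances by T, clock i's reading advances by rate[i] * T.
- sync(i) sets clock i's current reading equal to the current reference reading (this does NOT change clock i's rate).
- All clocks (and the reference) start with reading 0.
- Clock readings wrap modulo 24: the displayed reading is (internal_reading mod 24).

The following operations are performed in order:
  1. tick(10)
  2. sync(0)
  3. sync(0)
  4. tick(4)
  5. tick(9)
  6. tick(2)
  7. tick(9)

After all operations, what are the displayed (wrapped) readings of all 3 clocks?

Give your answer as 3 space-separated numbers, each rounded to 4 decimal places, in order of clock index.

After op 1 tick(10): ref=10.0000 raw=[11.0000 15.0000 12.0000]
After op 2 sync(0): ref=10.0000 raw=[10.0000 15.0000 12.0000]
After op 3 sync(0): ref=10.0000 raw=[10.0000 15.0000 12.0000]
After op 4 tick(4): ref=14.0000 raw=[14.4000 21.0000 16.8000]
After op 5 tick(9): ref=23.0000 raw=[24.3000 34.5000 27.6000]
After op 6 tick(2): ref=25.0000 raw=[26.5000 37.5000 30.0000]
After op 7 tick(9): ref=34.0000 raw=[36.4000 51.0000 40.8000]
Wrap final raw readings (mod 24): 36.4000 mod 24 = 12.4000; 51.0000 mod 24 = 3.0000; 40.8000 mod 24 = 16.8000

Answer: 12.4000 3.0000 16.8000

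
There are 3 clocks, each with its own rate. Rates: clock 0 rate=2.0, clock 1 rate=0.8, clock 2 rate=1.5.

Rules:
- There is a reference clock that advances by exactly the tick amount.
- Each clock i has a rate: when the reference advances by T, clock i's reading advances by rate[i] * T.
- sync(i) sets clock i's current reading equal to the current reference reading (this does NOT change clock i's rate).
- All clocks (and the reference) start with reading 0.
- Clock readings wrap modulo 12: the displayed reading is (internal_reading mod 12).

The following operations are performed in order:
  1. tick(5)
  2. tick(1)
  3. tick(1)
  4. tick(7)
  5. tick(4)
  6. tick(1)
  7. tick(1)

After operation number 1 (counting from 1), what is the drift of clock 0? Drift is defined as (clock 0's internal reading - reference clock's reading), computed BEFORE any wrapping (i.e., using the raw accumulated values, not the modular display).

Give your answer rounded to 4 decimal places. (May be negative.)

Answer: 5.0000

Derivation:
After op 1 tick(5): ref=5.0000 raw=[10.0000 4.0000 7.5000]
Drift of clock 0 after op 1: 10.0000 - 5.0000 = 5.0000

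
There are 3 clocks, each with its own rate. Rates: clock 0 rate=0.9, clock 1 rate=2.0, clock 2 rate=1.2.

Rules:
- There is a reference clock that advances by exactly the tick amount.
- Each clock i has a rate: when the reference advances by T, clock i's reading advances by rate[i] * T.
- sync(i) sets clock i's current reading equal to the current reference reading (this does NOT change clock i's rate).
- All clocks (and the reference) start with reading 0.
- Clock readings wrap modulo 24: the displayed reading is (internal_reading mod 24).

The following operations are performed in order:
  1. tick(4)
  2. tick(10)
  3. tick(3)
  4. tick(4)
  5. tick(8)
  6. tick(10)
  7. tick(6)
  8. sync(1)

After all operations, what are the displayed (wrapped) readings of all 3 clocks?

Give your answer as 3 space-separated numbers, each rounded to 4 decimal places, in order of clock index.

Answer: 16.5000 21.0000 6.0000

Derivation:
After op 1 tick(4): ref=4.0000 raw=[3.6000 8.0000 4.8000]
After op 2 tick(10): ref=14.0000 raw=[12.6000 28.0000 16.8000]
After op 3 tick(3): ref=17.0000 raw=[15.3000 34.0000 20.4000]
After op 4 tick(4): ref=21.0000 raw=[18.9000 42.0000 25.2000]
After op 5 tick(8): ref=29.0000 raw=[26.1000 58.0000 34.8000]
After op 6 tick(10): ref=39.0000 raw=[35.1000 78.0000 46.8000]
After op 7 tick(6): ref=45.0000 raw=[40.5000 90.0000 54.0000]
After op 8 sync(1): ref=45.0000 raw=[40.5000 45.0000 54.0000]
Wrap final raw readings (mod 24): 40.5000 mod 24 = 16.5000; 45.0000 mod 24 = 21.0000; 54.0000 mod 24 = 6.0000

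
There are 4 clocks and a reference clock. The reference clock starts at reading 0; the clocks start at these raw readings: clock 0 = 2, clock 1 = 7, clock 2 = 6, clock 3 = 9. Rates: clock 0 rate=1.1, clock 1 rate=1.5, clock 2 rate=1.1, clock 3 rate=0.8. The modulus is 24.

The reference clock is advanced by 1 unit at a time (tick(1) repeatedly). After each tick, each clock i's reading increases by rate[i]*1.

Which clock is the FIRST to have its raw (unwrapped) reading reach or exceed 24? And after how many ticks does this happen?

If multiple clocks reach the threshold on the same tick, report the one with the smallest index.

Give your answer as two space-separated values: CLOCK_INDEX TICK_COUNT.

Answer: 1 12

Derivation:
clock 0: start=2, rate=1.1, needs 24-2 = 22; ticks = ceil(22/1.1) = ceil(20.0000) = 20; reading at tick 20 = 2 + 1.1*20 = 24.0000
clock 1: start=7, rate=1.5, needs 24-7 = 17; ticks = ceil(17/1.5) = ceil(11.3333) = 12; reading at tick 12 = 7 + 1.5*12 = 25.0000
clock 2: start=6, rate=1.1, needs 24-6 = 18; ticks = ceil(18/1.1) = ceil(16.3636) = 17; reading at tick 17 = 6 + 1.1*17 = 24.7000
clock 3: start=9, rate=0.8, needs 24-9 = 15; ticks = ceil(15/0.8) = ceil(18.7500) = 19; reading at tick 19 = 9 + 0.8*19 = 24.2000
Minimum tick count = 12; winners = [1]; smallest index = 1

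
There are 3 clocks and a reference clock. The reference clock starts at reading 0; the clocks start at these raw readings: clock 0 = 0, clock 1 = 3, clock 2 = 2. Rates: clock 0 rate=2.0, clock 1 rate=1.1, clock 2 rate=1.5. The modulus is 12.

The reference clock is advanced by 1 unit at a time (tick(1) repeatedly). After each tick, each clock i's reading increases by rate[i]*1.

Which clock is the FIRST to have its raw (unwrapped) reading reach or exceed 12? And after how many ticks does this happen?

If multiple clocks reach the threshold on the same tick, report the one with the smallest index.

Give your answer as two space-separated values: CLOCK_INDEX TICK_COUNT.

Answer: 0 6

Derivation:
clock 0: start=0, rate=2.0, needs 12-0 = 12; ticks = ceil(12/2.0) = ceil(6.0000) = 6; reading at tick 6 = 0 + 2.0*6 = 12.0000
clock 1: start=3, rate=1.1, needs 12-3 = 9; ticks = ceil(9/1.1) = ceil(8.1818) = 9; reading at tick 9 = 3 + 1.1*9 = 12.9000
clock 2: start=2, rate=1.5, needs 12-2 = 10; ticks = ceil(10/1.5) = ceil(6.6667) = 7; reading at tick 7 = 2 + 1.5*7 = 12.5000
Minimum tick count = 6; winners = [0]; smallest index = 0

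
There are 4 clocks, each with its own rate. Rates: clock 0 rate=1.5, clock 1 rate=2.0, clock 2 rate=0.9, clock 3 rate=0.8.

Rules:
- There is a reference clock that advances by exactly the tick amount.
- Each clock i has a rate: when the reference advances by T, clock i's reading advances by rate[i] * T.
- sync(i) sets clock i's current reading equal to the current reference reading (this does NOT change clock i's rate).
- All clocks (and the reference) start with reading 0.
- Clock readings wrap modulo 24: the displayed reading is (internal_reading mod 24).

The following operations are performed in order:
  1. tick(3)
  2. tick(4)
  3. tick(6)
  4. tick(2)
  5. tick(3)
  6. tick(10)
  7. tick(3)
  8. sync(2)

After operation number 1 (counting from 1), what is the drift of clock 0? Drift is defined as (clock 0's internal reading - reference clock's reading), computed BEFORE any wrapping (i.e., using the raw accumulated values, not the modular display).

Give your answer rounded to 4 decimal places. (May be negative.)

After op 1 tick(3): ref=3.0000 raw=[4.5000 6.0000 2.7000 2.4000]
Drift of clock 0 after op 1: 4.5000 - 3.0000 = 1.5000

Answer: 1.5000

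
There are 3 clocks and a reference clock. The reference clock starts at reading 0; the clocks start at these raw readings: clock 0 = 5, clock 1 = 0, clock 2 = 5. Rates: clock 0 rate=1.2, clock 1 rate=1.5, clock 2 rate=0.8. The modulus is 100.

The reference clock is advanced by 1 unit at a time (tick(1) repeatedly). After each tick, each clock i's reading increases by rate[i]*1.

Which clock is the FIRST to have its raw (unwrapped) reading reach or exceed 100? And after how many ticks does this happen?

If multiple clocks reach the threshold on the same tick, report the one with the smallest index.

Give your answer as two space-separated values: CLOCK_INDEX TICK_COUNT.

Answer: 1 67

Derivation:
clock 0: start=5, rate=1.2, needs 100-5 = 95; ticks = ceil(95/1.2) = ceil(79.1667) = 80; reading at tick 80 = 5 + 1.2*80 = 101.0000
clock 1: start=0, rate=1.5, needs 100-0 = 100; ticks = ceil(100/1.5) = ceil(66.6667) = 67; reading at tick 67 = 0 + 1.5*67 = 100.5000
clock 2: start=5, rate=0.8, needs 100-5 = 95; ticks = ceil(95/0.8) = ceil(118.7500) = 119; reading at tick 119 = 5 + 0.8*119 = 100.2000
Minimum tick count = 67; winners = [1]; smallest index = 1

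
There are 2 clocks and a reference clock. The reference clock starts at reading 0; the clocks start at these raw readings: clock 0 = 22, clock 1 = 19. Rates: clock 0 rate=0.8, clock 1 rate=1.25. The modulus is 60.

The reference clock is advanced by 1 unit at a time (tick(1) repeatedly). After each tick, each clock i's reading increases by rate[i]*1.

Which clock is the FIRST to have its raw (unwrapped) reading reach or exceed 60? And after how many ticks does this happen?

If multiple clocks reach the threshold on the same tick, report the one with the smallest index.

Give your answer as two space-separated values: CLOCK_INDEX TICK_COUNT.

clock 0: start=22, rate=0.8, needs 60-22 = 38; ticks = ceil(38/0.8) = ceil(47.5000) = 48; reading at tick 48 = 22 + 0.8*48 = 60.4000
clock 1: start=19, rate=1.25, needs 60-19 = 41; ticks = ceil(41/1.25) = ceil(32.8000) = 33; reading at tick 33 = 19 + 1.25*33 = 60.2500
Minimum tick count = 33; winners = [1]; smallest index = 1

Answer: 1 33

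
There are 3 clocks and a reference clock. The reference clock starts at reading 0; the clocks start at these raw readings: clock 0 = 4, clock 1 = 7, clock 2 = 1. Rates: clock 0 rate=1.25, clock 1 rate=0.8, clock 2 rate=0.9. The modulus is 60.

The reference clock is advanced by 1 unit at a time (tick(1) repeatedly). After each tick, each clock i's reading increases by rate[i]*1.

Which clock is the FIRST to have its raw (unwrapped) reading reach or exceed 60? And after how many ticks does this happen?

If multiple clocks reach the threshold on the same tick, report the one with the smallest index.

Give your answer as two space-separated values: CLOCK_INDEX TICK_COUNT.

Answer: 0 45

Derivation:
clock 0: start=4, rate=1.25, needs 60-4 = 56; ticks = ceil(56/1.25) = ceil(44.8000) = 45; reading at tick 45 = 4 + 1.25*45 = 60.2500
clock 1: start=7, rate=0.8, needs 60-7 = 53; ticks = ceil(53/0.8) = ceil(66.2500) = 67; reading at tick 67 = 7 + 0.8*67 = 60.6000
clock 2: start=1, rate=0.9, needs 60-1 = 59; ticks = ceil(59/0.9) = ceil(65.5556) = 66; reading at tick 66 = 1 + 0.9*66 = 60.4000
Minimum tick count = 45; winners = [0]; smallest index = 0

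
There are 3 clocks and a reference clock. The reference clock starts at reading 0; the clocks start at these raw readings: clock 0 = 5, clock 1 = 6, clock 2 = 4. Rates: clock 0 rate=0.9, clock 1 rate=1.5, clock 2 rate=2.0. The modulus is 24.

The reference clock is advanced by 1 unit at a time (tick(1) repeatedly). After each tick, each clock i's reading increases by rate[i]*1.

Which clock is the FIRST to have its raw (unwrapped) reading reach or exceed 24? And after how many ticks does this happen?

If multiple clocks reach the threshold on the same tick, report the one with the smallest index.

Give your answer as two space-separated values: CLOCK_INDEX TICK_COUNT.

Answer: 2 10

Derivation:
clock 0: start=5, rate=0.9, needs 24-5 = 19; ticks = ceil(19/0.9) = ceil(21.1111) = 22; reading at tick 22 = 5 + 0.9*22 = 24.8000
clock 1: start=6, rate=1.5, needs 24-6 = 18; ticks = ceil(18/1.5) = ceil(12.0000) = 12; reading at tick 12 = 6 + 1.5*12 = 24.0000
clock 2: start=4, rate=2.0, needs 24-4 = 20; ticks = ceil(20/2.0) = ceil(10.0000) = 10; reading at tick 10 = 4 + 2.0*10 = 24.0000
Minimum tick count = 10; winners = [2]; smallest index = 2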